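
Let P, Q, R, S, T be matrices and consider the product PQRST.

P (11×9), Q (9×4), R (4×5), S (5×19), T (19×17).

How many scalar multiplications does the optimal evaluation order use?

Adjacent pairs: PQ = 11·9·4 = 396; QR = 9·4·5 = 180; RS = 4·5·19 = 380; ST = 5·19·17 = 1615.
Length 3: P..R: k=1: 0+180+11·9·5=675; k=2: 396+0+11·4·5=616 → min 616 | Q..S: k=2: 0+380+9·4·19=1064; k=3: 180+0+9·5·19=1035 → min 1035 | R..T: k=3: 0+1615+4·5·17=1955; k=4: 380+0+4·19·17=1672 → min 1672.
Length 4: P..S: k=1: 0+1035+11·9·19=2916; k=2: 396+380+11·4·19=1612; k=3: 616+0+11·5·19=1661 → min 1612 | Q..T: k=2: 0+1672+9·4·17=2284; k=3: 180+1615+9·5·17=2560; k=4: 1035+0+9·19·17=3942 → min 2284.
Length 5: P..T: k=1: 0+2284+11·9·17=3967; k=2: 396+1672+11·4·17=2816; k=3: 616+1615+11·5·17=3166; k=4: 1612+0+11·19·17=5165 → min 2816.
Optimal order: ((PQ)((RS)T)) with cost 2816.

2816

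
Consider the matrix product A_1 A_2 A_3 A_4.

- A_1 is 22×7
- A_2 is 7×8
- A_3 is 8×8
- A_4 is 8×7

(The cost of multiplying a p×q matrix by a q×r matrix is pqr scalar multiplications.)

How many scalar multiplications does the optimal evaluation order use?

1918

Adjacent pairs: A_1A_2 = 22·7·8 = 1232; A_2A_3 = 7·8·8 = 448; A_3A_4 = 8·8·7 = 448.
Length 3: A_1..A_3: k=1: 0+448+22·7·8=1680; k=2: 1232+0+22·8·8=2640 → min 1680 | A_2..A_4: k=2: 0+448+7·8·7=840; k=3: 448+0+7·8·7=840 → min 840.
Length 4: A_1..A_4: k=1: 0+840+22·7·7=1918; k=2: 1232+448+22·8·7=2912; k=3: 1680+0+22·8·7=2912 → min 1918.
Optimal order: (A_1 (A_2 (A_3 A_4))) with cost 1918.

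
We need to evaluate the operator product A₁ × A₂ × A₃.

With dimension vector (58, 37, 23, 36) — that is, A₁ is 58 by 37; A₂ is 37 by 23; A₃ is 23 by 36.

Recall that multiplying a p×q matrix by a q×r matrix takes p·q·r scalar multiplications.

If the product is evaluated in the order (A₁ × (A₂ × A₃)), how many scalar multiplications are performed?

(A₂ × A₃): 37×23 by 23×36 → 37×36, cost 37·23·36 = 30636
(A₁ × (A₂ × A₃)): 58×37 by 37×36 → 58×36, cost 58·37·36 = 77256; cumulative 107892
Total: 107892 scalar multiplications.

107892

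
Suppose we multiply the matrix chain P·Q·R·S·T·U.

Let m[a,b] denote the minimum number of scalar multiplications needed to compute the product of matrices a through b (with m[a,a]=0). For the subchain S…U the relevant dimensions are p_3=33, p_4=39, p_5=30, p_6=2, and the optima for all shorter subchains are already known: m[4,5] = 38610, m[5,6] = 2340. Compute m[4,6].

m[4,6] = min over k∈[4,5] of m[4,k]+m[k+1,6]+p_{3}·p_k·p_{6}.
k=4: 0 + 2340 + 33·39·2 = 4914; k=5: 38610 + 0 + 33·30·2 = 40590.
Minimum: 4914 at k=4.

4914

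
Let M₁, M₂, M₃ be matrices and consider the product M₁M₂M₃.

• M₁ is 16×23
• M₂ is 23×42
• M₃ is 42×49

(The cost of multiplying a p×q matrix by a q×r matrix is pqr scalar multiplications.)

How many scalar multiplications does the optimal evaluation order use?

Order (M₁(M₂M₃)): (M₂M₃): 23×42 by 42×49 → 23×49, cost 23·42·49 = 47334; (M₁(M₂M₃)): 16×23 by 23×49 → 16×49, cost 16·23·49 = 18032; cumulative 65366. Total 65366.
Order ((M₁M₂)M₃): (M₁M₂): 16×23 by 23×42 → 16×42, cost 16·23·42 = 15456; ((M₁M₂)M₃): 16×42 by 42×49 → 16×49, cost 16·42·49 = 32928; cumulative 48384. Total 48384.
Minimum: 48384.

48384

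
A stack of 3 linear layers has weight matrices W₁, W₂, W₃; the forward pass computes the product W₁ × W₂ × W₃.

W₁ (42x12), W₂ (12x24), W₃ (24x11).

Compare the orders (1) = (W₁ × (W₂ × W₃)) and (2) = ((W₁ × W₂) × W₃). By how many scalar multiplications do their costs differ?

14472

Order (1) = (W₁ × (W₂ × W₃)): (W₂ × W₃): 12×24 by 24×11 → 12×11, cost 12·24·11 = 3168; (W₁ × (W₂ × W₃)): 42×12 by 12×11 → 42×11, cost 42·12·11 = 5544; cumulative 8712. Total 8712.
Order (2) = ((W₁ × W₂) × W₃): (W₁ × W₂): 42×12 by 12×24 → 42×24, cost 42·12·24 = 12096; ((W₁ × W₂) × W₃): 42×24 by 24×11 → 42×11, cost 42·24·11 = 11088; cumulative 23184. Total 23184.
Difference: |8712 − 23184| = 14472.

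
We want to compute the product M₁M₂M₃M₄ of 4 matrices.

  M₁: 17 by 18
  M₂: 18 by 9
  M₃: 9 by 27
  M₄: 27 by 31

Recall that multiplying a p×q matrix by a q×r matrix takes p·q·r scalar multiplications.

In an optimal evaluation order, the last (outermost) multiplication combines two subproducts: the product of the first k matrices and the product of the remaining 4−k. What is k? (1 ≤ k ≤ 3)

Adjacent pairs: M₁M₂ = 17·18·9 = 2754; M₂M₃ = 18·9·27 = 4374; M₃M₄ = 9·27·31 = 7533.
Length 3: M₁..M₃: k=1: 0+4374+17·18·27=12636; k=2: 2754+0+17·9·27=6885 → min 6885 | M₂..M₄: k=2: 0+7533+18·9·31=12555; k=3: 4374+0+18·27·31=19440 → min 12555.
Top-level splits: k=1: (M₁..M₁)·(M₂..M₄) → 0+12555+17·18·31 = 22041; k=2: (M₁..M₂)·(M₃..M₄) → 2754+7533+17·9·31 = 15030; k=3: (M₁..M₃)·(M₄..M₄) → 6885+0+17·27·31 = 21114.
Best split is after M₂, i.e. k = 2.

2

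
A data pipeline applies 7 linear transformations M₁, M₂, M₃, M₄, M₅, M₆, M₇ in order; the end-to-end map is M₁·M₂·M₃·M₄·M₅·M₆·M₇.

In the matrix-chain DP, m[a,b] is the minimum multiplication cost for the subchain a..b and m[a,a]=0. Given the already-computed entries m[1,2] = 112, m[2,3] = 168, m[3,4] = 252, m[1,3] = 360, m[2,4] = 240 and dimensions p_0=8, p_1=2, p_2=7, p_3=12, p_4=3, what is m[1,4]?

288

m[1,4] = min over k∈[1,3] of m[1,k]+m[k+1,4]+p_{0}·p_k·p_{4}.
k=1: 0 + 240 + 8·2·3 = 288; k=2: 112 + 252 + 8·7·3 = 532; k=3: 360 + 0 + 8·12·3 = 648.
Minimum: 288 at k=1.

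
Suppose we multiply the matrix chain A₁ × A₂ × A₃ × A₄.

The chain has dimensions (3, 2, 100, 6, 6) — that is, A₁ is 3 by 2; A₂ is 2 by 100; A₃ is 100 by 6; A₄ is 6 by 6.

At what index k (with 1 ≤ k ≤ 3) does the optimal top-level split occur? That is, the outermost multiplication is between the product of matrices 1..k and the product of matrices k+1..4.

Adjacent pairs: A₁A₂ = 3·2·100 = 600; A₂A₃ = 2·100·6 = 1200; A₃A₄ = 100·6·6 = 3600.
Length 3: A₁..A₃: k=1: 0+1200+3·2·6=1236; k=2: 600+0+3·100·6=2400 → min 1236 | A₂..A₄: k=2: 0+3600+2·100·6=4800; k=3: 1200+0+2·6·6=1272 → min 1272.
Top-level splits: k=1: (A₁..A₁)·(A₂..A₄) → 0+1272+3·2·6 = 1308; k=2: (A₁..A₂)·(A₃..A₄) → 600+3600+3·100·6 = 6000; k=3: (A₁..A₃)·(A₄..A₄) → 1236+0+3·6·6 = 1344.
Best split is after A₁, i.e. k = 1.

1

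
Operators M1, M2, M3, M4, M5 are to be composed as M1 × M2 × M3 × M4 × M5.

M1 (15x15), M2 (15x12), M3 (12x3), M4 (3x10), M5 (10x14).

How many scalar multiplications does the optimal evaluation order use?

2265

Adjacent pairs: M1M2 = 15·15·12 = 2700; M2M3 = 15·12·3 = 540; M3M4 = 12·3·10 = 360; M4M5 = 3·10·14 = 420.
Length 3: M1..M3: k=1: 0+540+15·15·3=1215; k=2: 2700+0+15·12·3=3240 → min 1215 | M2..M4: k=2: 0+360+15·12·10=2160; k=3: 540+0+15·3·10=990 → min 990 | M3..M5: k=3: 0+420+12·3·14=924; k=4: 360+0+12·10·14=2040 → min 924.
Length 4: M1..M4: k=1: 0+990+15·15·10=3240; k=2: 2700+360+15·12·10=4860; k=3: 1215+0+15·3·10=1665 → min 1665 | M2..M5: k=2: 0+924+15·12·14=3444; k=3: 540+420+15·3·14=1590; k=4: 990+0+15·10·14=3090 → min 1590.
Length 5: M1..M5: k=1: 0+1590+15·15·14=4740; k=2: 2700+924+15·12·14=6144; k=3: 1215+420+15·3·14=2265; k=4: 1665+0+15·10·14=3765 → min 2265.
Optimal order: ((M1 × (M2 × M3)) × (M4 × M5)) with cost 2265.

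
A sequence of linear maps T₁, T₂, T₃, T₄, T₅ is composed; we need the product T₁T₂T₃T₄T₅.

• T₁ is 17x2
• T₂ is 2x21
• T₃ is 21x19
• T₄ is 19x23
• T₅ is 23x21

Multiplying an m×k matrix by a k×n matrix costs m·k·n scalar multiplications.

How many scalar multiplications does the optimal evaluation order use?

Adjacent pairs: T₁T₂ = 17·2·21 = 714; T₂T₃ = 2·21·19 = 798; T₃T₄ = 21·19·23 = 9177; T₄T₅ = 19·23·21 = 9177.
Length 3: T₁..T₃: k=1: 0+798+17·2·19=1444; k=2: 714+0+17·21·19=7497 → min 1444 | T₂..T₄: k=2: 0+9177+2·21·23=10143; k=3: 798+0+2·19·23=1672 → min 1672 | T₃..T₅: k=3: 0+9177+21·19·21=17556; k=4: 9177+0+21·23·21=19320 → min 17556.
Length 4: T₁..T₄: k=1: 0+1672+17·2·23=2454; k=2: 714+9177+17·21·23=18102; k=3: 1444+0+17·19·23=8873 → min 2454 | T₂..T₅: k=2: 0+17556+2·21·21=18438; k=3: 798+9177+2·19·21=10773; k=4: 1672+0+2·23·21=2638 → min 2638.
Length 5: T₁..T₅: k=1: 0+2638+17·2·21=3352; k=2: 714+17556+17·21·21=25767; k=3: 1444+9177+17·19·21=17404; k=4: 2454+0+17·23·21=10665 → min 3352.
Optimal order: (T₁(((T₂T₃)T₄)T₅)) with cost 3352.

3352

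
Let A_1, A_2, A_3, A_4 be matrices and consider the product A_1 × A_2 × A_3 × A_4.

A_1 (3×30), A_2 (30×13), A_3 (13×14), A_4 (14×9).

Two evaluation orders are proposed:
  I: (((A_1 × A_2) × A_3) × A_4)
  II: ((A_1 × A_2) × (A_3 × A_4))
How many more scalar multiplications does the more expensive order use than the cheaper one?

1065

Order I = (((A_1 × A_2) × A_3) × A_4): (A_1 × A_2): 3×30 by 30×13 → 3×13, cost 3·30·13 = 1170; ((A_1 × A_2) × A_3): 3×13 by 13×14 → 3×14, cost 3·13·14 = 546; cumulative 1716; (((A_1 × A_2) × A_3) × A_4): 3×14 by 14×9 → 3×9, cost 3·14·9 = 378; cumulative 2094. Total 2094.
Order II = ((A_1 × A_2) × (A_3 × A_4)): (A_1 × A_2): 3×30 by 30×13 → 3×13, cost 3·30·13 = 1170; (A_3 × A_4): 13×14 by 14×9 → 13×9, cost 13·14·9 = 1638; ((A_1 × A_2) × (A_3 × A_4)): 3×13 by 13×9 → 3×9, cost 3·13·9 = 351; cumulative 3159. Total 3159.
Difference: |2094 − 3159| = 1065.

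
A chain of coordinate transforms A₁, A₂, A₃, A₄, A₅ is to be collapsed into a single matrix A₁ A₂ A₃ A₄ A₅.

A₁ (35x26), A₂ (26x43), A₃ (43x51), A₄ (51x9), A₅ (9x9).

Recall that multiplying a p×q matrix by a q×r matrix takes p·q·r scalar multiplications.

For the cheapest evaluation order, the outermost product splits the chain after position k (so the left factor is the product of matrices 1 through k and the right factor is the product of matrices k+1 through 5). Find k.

Adjacent pairs: A₁A₂ = 35·26·43 = 39130; A₂A₃ = 26·43·51 = 57018; A₃A₄ = 43·51·9 = 19737; A₄A₅ = 51·9·9 = 4131.
Length 3: A₁..A₃: k=1: 0+57018+35·26·51=103428; k=2: 39130+0+35·43·51=115885 → min 103428 | A₂..A₄: k=2: 0+19737+26·43·9=29799; k=3: 57018+0+26·51·9=68952 → min 29799 | A₃..A₅: k=3: 0+4131+43·51·9=23868; k=4: 19737+0+43·9·9=23220 → min 23220.
Length 4: A₁..A₄: k=1: 0+29799+35·26·9=37989; k=2: 39130+19737+35·43·9=72412; k=3: 103428+0+35·51·9=119493 → min 37989 | A₂..A₅: k=2: 0+23220+26·43·9=33282; k=3: 57018+4131+26·51·9=73083; k=4: 29799+0+26·9·9=31905 → min 31905.
Top-level splits: k=1: (A₁..A₁)·(A₂..A₅) → 0+31905+35·26·9 = 40095; k=2: (A₁..A₂)·(A₃..A₅) → 39130+23220+35·43·9 = 75895; k=3: (A₁..A₃)·(A₄..A₅) → 103428+4131+35·51·9 = 123624; k=4: (A₁..A₄)·(A₅..A₅) → 37989+0+35·9·9 = 40824.
Best split is after A₁, i.e. k = 1.

1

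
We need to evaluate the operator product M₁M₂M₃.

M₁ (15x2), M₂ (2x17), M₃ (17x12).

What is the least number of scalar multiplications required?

768

Order (M₁(M₂M₃)): (M₂M₃): 2×17 by 17×12 → 2×12, cost 2·17·12 = 408; (M₁(M₂M₃)): 15×2 by 2×12 → 15×12, cost 15·2·12 = 360; cumulative 768. Total 768.
Order ((M₁M₂)M₃): (M₁M₂): 15×2 by 2×17 → 15×17, cost 15·2·17 = 510; ((M₁M₂)M₃): 15×17 by 17×12 → 15×12, cost 15·17·12 = 3060; cumulative 3570. Total 3570.
Minimum: 768.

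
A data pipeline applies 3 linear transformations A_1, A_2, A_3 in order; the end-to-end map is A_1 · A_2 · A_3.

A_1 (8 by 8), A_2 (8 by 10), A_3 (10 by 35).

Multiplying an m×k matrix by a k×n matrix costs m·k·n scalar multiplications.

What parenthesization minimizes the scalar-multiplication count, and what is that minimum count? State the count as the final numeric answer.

(A_1 · (A_2 · A_3)): cost 5040.
((A_1 · A_2) · A_3): cost 3440.
Optimal: ((A_1 · A_2) · A_3) with cost 3440.

3440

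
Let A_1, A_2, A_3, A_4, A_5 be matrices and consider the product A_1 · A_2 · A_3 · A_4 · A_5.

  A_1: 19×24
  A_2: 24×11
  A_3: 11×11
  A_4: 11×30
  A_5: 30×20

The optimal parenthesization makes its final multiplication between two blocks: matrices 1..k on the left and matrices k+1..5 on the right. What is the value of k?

3

Adjacent pairs: A_1A_2 = 19·24·11 = 5016; A_2A_3 = 24·11·11 = 2904; A_3A_4 = 11·11·30 = 3630; A_4A_5 = 11·30·20 = 6600.
Length 3: A_1..A_3: k=1: 0+2904+19·24·11=7920; k=2: 5016+0+19·11·11=7315 → min 7315 | A_2..A_4: k=2: 0+3630+24·11·30=11550; k=3: 2904+0+24·11·30=10824 → min 10824 | A_3..A_5: k=3: 0+6600+11·11·20=9020; k=4: 3630+0+11·30·20=10230 → min 9020.
Length 4: A_1..A_4: k=1: 0+10824+19·24·30=24504; k=2: 5016+3630+19·11·30=14916; k=3: 7315+0+19·11·30=13585 → min 13585 | A_2..A_5: k=2: 0+9020+24·11·20=14300; k=3: 2904+6600+24·11·20=14784; k=4: 10824+0+24·30·20=25224 → min 14300.
Top-level splits: k=1: (A_1..A_1)·(A_2..A_5) → 0+14300+19·24·20 = 23420; k=2: (A_1..A_2)·(A_3..A_5) → 5016+9020+19·11·20 = 18216; k=3: (A_1..A_3)·(A_4..A_5) → 7315+6600+19·11·20 = 18095; k=4: (A_1..A_4)·(A_5..A_5) → 13585+0+19·30·20 = 24985.
Best split is after A_3, i.e. k = 3.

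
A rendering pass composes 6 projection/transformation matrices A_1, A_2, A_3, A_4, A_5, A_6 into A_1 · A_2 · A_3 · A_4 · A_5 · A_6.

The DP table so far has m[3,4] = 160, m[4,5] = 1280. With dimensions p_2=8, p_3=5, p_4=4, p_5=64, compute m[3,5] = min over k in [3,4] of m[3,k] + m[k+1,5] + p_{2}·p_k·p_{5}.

m[3,5] = min over k∈[3,4] of m[3,k]+m[k+1,5]+p_{2}·p_k·p_{5}.
k=3: 0 + 1280 + 8·5·64 = 3840; k=4: 160 + 0 + 8·4·64 = 2208.
Minimum: 2208 at k=4.

2208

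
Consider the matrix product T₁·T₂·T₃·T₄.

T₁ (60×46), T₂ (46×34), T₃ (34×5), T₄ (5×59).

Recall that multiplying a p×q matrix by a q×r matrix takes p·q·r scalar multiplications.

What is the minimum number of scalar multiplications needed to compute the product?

39320

Adjacent pairs: T₁T₂ = 60·46·34 = 93840; T₂T₃ = 46·34·5 = 7820; T₃T₄ = 34·5·59 = 10030.
Length 3: T₁..T₃: k=1: 0+7820+60·46·5=21620; k=2: 93840+0+60·34·5=104040 → min 21620 | T₂..T₄: k=2: 0+10030+46·34·59=102306; k=3: 7820+0+46·5·59=21390 → min 21390.
Length 4: T₁..T₄: k=1: 0+21390+60·46·59=184230; k=2: 93840+10030+60·34·59=224230; k=3: 21620+0+60·5·59=39320 → min 39320.
Optimal order: ((T₁·(T₂·T₃))·T₄) with cost 39320.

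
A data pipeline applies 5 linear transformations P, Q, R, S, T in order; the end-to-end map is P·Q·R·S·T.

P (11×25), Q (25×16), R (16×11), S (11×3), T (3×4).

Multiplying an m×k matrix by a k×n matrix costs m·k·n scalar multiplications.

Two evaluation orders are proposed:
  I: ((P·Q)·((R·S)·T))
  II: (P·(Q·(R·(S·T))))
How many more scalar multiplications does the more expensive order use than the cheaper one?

Order I = ((P·Q)·((R·S)·T)): (P·Q): 11×25 by 25×16 → 11×16, cost 11·25·16 = 4400; (R·S): 16×11 by 11×3 → 16×3, cost 16·11·3 = 528; ((R·S)·T): 16×3 by 3×4 → 16×4, cost 16·3·4 = 192; cumulative 720; ((P·Q)·((R·S)·T)): 11×16 by 16×4 → 11×4, cost 11·16·4 = 704; cumulative 5824. Total 5824.
Order II = (P·(Q·(R·(S·T)))): (S·T): 11×3 by 3×4 → 11×4, cost 11·3·4 = 132; (R·(S·T)): 16×11 by 11×4 → 16×4, cost 16·11·4 = 704; cumulative 836; (Q·(R·(S·T))): 25×16 by 16×4 → 25×4, cost 25·16·4 = 1600; cumulative 2436; (P·(Q·(R·(S·T)))): 11×25 by 25×4 → 11×4, cost 11·25·4 = 1100; cumulative 3536. Total 3536.
Difference: |5824 − 3536| = 2288.

2288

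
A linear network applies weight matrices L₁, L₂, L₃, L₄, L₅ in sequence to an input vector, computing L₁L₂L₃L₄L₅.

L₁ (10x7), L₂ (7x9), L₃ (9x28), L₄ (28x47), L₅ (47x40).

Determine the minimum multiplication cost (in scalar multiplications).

26936

Adjacent pairs: L₁L₂ = 10·7·9 = 630; L₂L₃ = 7·9·28 = 1764; L₃L₄ = 9·28·47 = 11844; L₄L₅ = 28·47·40 = 52640.
Length 3: L₁..L₃: k=1: 0+1764+10·7·28=3724; k=2: 630+0+10·9·28=3150 → min 3150 | L₂..L₄: k=2: 0+11844+7·9·47=14805; k=3: 1764+0+7·28·47=10976 → min 10976 | L₃..L₅: k=3: 0+52640+9·28·40=62720; k=4: 11844+0+9·47·40=28764 → min 28764.
Length 4: L₁..L₄: k=1: 0+10976+10·7·47=14266; k=2: 630+11844+10·9·47=16704; k=3: 3150+0+10·28·47=16310 → min 14266 | L₂..L₅: k=2: 0+28764+7·9·40=31284; k=3: 1764+52640+7·28·40=62244; k=4: 10976+0+7·47·40=24136 → min 24136.
Length 5: L₁..L₅: k=1: 0+24136+10·7·40=26936; k=2: 630+28764+10·9·40=32994; k=3: 3150+52640+10·28·40=66990; k=4: 14266+0+10·47·40=33066 → min 26936.
Optimal order: (L₁(((L₂L₃)L₄)L₅)) with cost 26936.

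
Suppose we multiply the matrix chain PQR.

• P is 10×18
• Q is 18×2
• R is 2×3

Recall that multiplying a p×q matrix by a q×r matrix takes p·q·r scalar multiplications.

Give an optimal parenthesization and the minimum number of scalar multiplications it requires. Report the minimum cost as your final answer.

(P(QR)): cost 648.
((PQ)R): cost 420.
Optimal: ((PQ)R) with cost 420.

420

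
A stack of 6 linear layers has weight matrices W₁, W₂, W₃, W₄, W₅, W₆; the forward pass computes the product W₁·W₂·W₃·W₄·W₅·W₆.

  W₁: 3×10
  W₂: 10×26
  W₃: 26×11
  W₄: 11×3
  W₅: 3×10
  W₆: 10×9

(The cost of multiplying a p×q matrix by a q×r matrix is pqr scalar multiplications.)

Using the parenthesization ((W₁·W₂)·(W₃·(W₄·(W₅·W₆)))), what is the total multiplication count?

(W₁·W₂): 3×10 by 10×26 → 3×26, cost 3·10·26 = 780
(W₅·W₆): 3×10 by 10×9 → 3×9, cost 3·10·9 = 270
(W₄·(W₅·W₆)): 11×3 by 3×9 → 11×9, cost 11·3·9 = 297; cumulative 567
(W₃·(W₄·(W₅·W₆))): 26×11 by 11×9 → 26×9, cost 26·11·9 = 2574; cumulative 3141
((W₁·W₂)·(W₃·(W₄·(W₅·W₆)))): 3×26 by 26×9 → 3×9, cost 3·26·9 = 702; cumulative 4623
Total: 4623 scalar multiplications.

4623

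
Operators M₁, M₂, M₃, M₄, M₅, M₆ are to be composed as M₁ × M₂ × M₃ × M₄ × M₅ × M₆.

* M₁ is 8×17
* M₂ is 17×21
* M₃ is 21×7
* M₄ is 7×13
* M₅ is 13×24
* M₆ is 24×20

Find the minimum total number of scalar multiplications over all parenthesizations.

10115

Adjacent pairs: M₁M₂ = 8·17·21 = 2856; M₂M₃ = 17·21·7 = 2499; M₃M₄ = 21·7·13 = 1911; M₄M₅ = 7·13·24 = 2184; M₅M₆ = 13·24·20 = 6240.
Length 3: M₁..M₃: k=1: 0+2499+8·17·7=3451; k=2: 2856+0+8·21·7=4032 → min 3451 | M₂..M₄: k=2: 0+1911+17·21·13=6552; k=3: 2499+0+17·7·13=4046 → min 4046 | M₃..M₅: k=3: 0+2184+21·7·24=5712; k=4: 1911+0+21·13·24=8463 → min 5712 | M₄..M₆: k=4: 0+6240+7·13·20=8060; k=5: 2184+0+7·24·20=5544 → min 5544.
Length 4: M₁..M₄: k=1: 0+4046+8·17·13=5814; k=2: 2856+1911+8·21·13=6951; k=3: 3451+0+8·7·13=4179 → min 4179 | M₂..M₅: k=2: 0+5712+17·21·24=14280; k=3: 2499+2184+17·7·24=7539; k=4: 4046+0+17·13·24=9350 → min 7539 | M₃..M₆: k=3: 0+5544+21·7·20=8484; k=4: 1911+6240+21·13·20=13611; k=5: 5712+0+21·24·20=15792 → min 8484.
Length 5: M₁..M₅: k=1: 0+7539+8·17·24=10803; k=2: 2856+5712+8·21·24=12600; k=3: 3451+2184+8·7·24=6979; k=4: 4179+0+8·13·24=6675 → min 6675 | M₂..M₆: k=2: 0+8484+17·21·20=15624; k=3: 2499+5544+17·7·20=10423; k=4: 4046+6240+17·13·20=14706; k=5: 7539+0+17·24·20=15699 → min 10423.
Length 6: M₁..M₆: k=1: 0+10423+8·17·20=13143; k=2: 2856+8484+8·21·20=14700; k=3: 3451+5544+8·7·20=10115; k=4: 4179+6240+8·13·20=12499; k=5: 6675+0+8·24·20=10515 → min 10115.
Optimal order: ((M₁ × (M₂ × M₃)) × ((M₄ × M₅) × M₆)) with cost 10115.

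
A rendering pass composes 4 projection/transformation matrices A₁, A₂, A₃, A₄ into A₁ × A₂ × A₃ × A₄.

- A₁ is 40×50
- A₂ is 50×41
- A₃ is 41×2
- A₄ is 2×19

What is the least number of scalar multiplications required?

9620

Adjacent pairs: A₁A₂ = 40·50·41 = 82000; A₂A₃ = 50·41·2 = 4100; A₃A₄ = 41·2·19 = 1558.
Length 3: A₁..A₃: k=1: 0+4100+40·50·2=8100; k=2: 82000+0+40·41·2=85280 → min 8100 | A₂..A₄: k=2: 0+1558+50·41·19=40508; k=3: 4100+0+50·2·19=6000 → min 6000.
Length 4: A₁..A₄: k=1: 0+6000+40·50·19=44000; k=2: 82000+1558+40·41·19=114718; k=3: 8100+0+40·2·19=9620 → min 9620.
Optimal order: ((A₁ × (A₂ × A₃)) × A₄) with cost 9620.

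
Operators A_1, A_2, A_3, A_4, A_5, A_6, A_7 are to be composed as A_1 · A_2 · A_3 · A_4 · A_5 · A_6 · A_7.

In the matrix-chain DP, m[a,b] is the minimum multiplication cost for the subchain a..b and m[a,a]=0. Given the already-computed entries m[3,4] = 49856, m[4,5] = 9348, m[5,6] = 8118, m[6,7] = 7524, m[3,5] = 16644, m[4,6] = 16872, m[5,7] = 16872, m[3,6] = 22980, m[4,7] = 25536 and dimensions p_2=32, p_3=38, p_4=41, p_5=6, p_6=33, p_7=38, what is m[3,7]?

m[3,7] = min over k∈[3,6] of m[3,k]+m[k+1,7]+p_{2}·p_k·p_{7}.
k=3: 0 + 25536 + 32·38·38 = 71744; k=4: 49856 + 16872 + 32·41·38 = 116584; k=5: 16644 + 7524 + 32·6·38 = 31464; k=6: 22980 + 0 + 32·33·38 = 63108.
Minimum: 31464 at k=5.

31464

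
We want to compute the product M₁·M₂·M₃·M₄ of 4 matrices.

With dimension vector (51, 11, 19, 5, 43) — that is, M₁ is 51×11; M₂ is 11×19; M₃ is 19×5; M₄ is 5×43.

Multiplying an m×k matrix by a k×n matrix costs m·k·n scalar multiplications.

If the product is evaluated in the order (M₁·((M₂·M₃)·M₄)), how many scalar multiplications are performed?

(M₂·M₃): 11×19 by 19×5 → 11×5, cost 11·19·5 = 1045
((M₂·M₃)·M₄): 11×5 by 5×43 → 11×43, cost 11·5·43 = 2365; cumulative 3410
(M₁·((M₂·M₃)·M₄)): 51×11 by 11×43 → 51×43, cost 51·11·43 = 24123; cumulative 27533
Total: 27533 scalar multiplications.

27533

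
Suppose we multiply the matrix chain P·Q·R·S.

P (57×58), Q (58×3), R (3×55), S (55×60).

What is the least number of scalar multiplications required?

30078

Adjacent pairs: PQ = 57·58·3 = 9918; QR = 58·3·55 = 9570; RS = 3·55·60 = 9900.
Length 3: P..R: k=1: 0+9570+57·58·55=191400; k=2: 9918+0+57·3·55=19323 → min 19323 | Q..S: k=2: 0+9900+58·3·60=20340; k=3: 9570+0+58·55·60=200970 → min 20340.
Length 4: P..S: k=1: 0+20340+57·58·60=218700; k=2: 9918+9900+57·3·60=30078; k=3: 19323+0+57·55·60=207423 → min 30078.
Optimal order: ((P·Q)·(R·S)) with cost 30078.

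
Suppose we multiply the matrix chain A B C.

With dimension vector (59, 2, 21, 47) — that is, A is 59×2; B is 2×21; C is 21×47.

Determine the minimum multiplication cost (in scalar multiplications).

Order (A (B C)): (B C): 2×21 by 21×47 → 2×47, cost 2·21·47 = 1974; (A (B C)): 59×2 by 2×47 → 59×47, cost 59·2·47 = 5546; cumulative 7520. Total 7520.
Order ((A B) C): (A B): 59×2 by 2×21 → 59×21, cost 59·2·21 = 2478; ((A B) C): 59×21 by 21×47 → 59×47, cost 59·21·47 = 58233; cumulative 60711. Total 60711.
Minimum: 7520.

7520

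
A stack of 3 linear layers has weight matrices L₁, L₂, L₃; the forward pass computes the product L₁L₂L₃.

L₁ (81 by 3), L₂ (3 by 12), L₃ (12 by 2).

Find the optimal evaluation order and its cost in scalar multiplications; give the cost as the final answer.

(L₁(L₂L₃)): cost 558.
((L₁L₂)L₃): cost 4860.
Optimal: (L₁(L₂L₃)) with cost 558.

558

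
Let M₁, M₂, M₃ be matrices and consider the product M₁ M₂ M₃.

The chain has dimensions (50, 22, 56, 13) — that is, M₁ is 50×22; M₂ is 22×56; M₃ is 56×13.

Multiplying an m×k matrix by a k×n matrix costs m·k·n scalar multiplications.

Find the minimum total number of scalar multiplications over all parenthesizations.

30316

Order (M₁ (M₂ M₃)): (M₂ M₃): 22×56 by 56×13 → 22×13, cost 22·56·13 = 16016; (M₁ (M₂ M₃)): 50×22 by 22×13 → 50×13, cost 50·22·13 = 14300; cumulative 30316. Total 30316.
Order ((M₁ M₂) M₃): (M₁ M₂): 50×22 by 22×56 → 50×56, cost 50·22·56 = 61600; ((M₁ M₂) M₃): 50×56 by 56×13 → 50×13, cost 50·56·13 = 36400; cumulative 98000. Total 98000.
Minimum: 30316.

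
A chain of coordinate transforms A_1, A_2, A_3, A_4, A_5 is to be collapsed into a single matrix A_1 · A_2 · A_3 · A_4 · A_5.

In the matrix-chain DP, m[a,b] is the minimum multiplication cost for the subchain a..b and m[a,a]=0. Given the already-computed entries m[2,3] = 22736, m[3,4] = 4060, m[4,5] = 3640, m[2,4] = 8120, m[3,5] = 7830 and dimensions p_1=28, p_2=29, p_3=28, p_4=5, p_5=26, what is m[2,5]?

11760

m[2,5] = min over k∈[2,4] of m[2,k]+m[k+1,5]+p_{1}·p_k·p_{5}.
k=2: 0 + 7830 + 28·29·26 = 28942; k=3: 22736 + 3640 + 28·28·26 = 46760; k=4: 8120 + 0 + 28·5·26 = 11760.
Minimum: 11760 at k=4.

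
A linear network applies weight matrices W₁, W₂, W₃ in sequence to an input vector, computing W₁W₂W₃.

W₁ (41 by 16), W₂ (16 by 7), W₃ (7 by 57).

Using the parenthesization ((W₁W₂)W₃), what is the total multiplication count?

20951

(W₁W₂): 41×16 by 16×7 → 41×7, cost 41·16·7 = 4592
((W₁W₂)W₃): 41×7 by 7×57 → 41×57, cost 41·7·57 = 16359; cumulative 20951
Total: 20951 scalar multiplications.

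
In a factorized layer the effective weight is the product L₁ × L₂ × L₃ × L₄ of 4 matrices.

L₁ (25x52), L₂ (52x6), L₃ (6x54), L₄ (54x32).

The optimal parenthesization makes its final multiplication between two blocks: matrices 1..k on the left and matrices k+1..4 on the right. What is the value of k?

2

Adjacent pairs: L₁L₂ = 25·52·6 = 7800; L₂L₃ = 52·6·54 = 16848; L₃L₄ = 6·54·32 = 10368.
Length 3: L₁..L₃: k=1: 0+16848+25·52·54=87048; k=2: 7800+0+25·6·54=15900 → min 15900 | L₂..L₄: k=2: 0+10368+52·6·32=20352; k=3: 16848+0+52·54·32=106704 → min 20352.
Top-level splits: k=1: (L₁..L₁)·(L₂..L₄) → 0+20352+25·52·32 = 61952; k=2: (L₁..L₂)·(L₃..L₄) → 7800+10368+25·6·32 = 22968; k=3: (L₁..L₃)·(L₄..L₄) → 15900+0+25·54·32 = 59100.
Best split is after L₂, i.e. k = 2.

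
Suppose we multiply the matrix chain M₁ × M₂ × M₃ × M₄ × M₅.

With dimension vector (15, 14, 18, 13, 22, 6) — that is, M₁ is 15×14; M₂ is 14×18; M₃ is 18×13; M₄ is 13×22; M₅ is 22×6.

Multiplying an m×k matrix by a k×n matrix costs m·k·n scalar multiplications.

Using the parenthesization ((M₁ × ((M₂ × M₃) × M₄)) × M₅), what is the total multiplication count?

13880

(M₂ × M₃): 14×18 by 18×13 → 14×13, cost 14·18·13 = 3276
((M₂ × M₃) × M₄): 14×13 by 13×22 → 14×22, cost 14·13·22 = 4004; cumulative 7280
(M₁ × ((M₂ × M₃) × M₄)): 15×14 by 14×22 → 15×22, cost 15·14·22 = 4620; cumulative 11900
((M₁ × ((M₂ × M₃) × M₄)) × M₅): 15×22 by 22×6 → 15×6, cost 15·22·6 = 1980; cumulative 13880
Total: 13880 scalar multiplications.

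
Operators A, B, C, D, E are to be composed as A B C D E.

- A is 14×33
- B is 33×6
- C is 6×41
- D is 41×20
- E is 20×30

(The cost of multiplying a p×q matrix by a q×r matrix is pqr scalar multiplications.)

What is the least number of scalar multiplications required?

Adjacent pairs: AB = 14·33·6 = 2772; BC = 33·6·41 = 8118; CD = 6·41·20 = 4920; DE = 41·20·30 = 24600.
Length 3: A..C: k=1: 0+8118+14·33·41=27060; k=2: 2772+0+14·6·41=6216 → min 6216 | B..D: k=2: 0+4920+33·6·20=8880; k=3: 8118+0+33·41·20=35178 → min 8880 | C..E: k=3: 0+24600+6·41·30=31980; k=4: 4920+0+6·20·30=8520 → min 8520.
Length 4: A..D: k=1: 0+8880+14·33·20=18120; k=2: 2772+4920+14·6·20=9372; k=3: 6216+0+14·41·20=17696 → min 9372 | B..E: k=2: 0+8520+33·6·30=14460; k=3: 8118+24600+33·41·30=73308; k=4: 8880+0+33·20·30=28680 → min 14460.
Length 5: A..E: k=1: 0+14460+14·33·30=28320; k=2: 2772+8520+14·6·30=13812; k=3: 6216+24600+14·41·30=48036; k=4: 9372+0+14·20·30=17772 → min 13812.
Optimal order: ((A B) ((C D) E)) with cost 13812.

13812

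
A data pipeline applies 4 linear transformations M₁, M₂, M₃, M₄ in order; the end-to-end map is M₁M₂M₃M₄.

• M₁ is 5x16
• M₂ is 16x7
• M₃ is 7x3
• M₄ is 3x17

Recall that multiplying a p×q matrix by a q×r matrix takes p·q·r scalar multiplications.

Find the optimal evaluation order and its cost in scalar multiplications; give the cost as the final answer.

Adjacent pairs: M₁M₂ = 5·16·7 = 560; M₂M₃ = 16·7·3 = 336; M₃M₄ = 7·3·17 = 357.
Length 3: M₁..M₃: k=1: 0+336+5·16·3=576; k=2: 560+0+5·7·3=665 → min 576 | M₂..M₄: k=2: 0+357+16·7·17=2261; k=3: 336+0+16·3·17=1152 → min 1152.
Length 4: M₁..M₄: k=1: 0+1152+5·16·17=2512; k=2: 560+357+5·7·17=1512; k=3: 576+0+5·3·17=831 → min 831.
Optimal parenthesization: ((M₁(M₂M₃))M₄) with cost 831.

831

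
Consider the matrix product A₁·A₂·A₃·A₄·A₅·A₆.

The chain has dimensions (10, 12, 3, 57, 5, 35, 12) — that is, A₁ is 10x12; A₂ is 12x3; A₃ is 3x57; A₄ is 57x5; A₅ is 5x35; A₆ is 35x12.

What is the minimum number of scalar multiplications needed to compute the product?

Adjacent pairs: A₁A₂ = 10·12·3 = 360; A₂A₃ = 12·3·57 = 2052; A₃A₄ = 3·57·5 = 855; A₄A₅ = 57·5·35 = 9975; A₅A₆ = 5·35·12 = 2100.
Length 3: A₁..A₃: k=1: 0+2052+10·12·57=8892; k=2: 360+0+10·3·57=2070 → min 2070 | A₂..A₄: k=2: 0+855+12·3·5=1035; k=3: 2052+0+12·57·5=5472 → min 1035 | A₃..A₅: k=3: 0+9975+3·57·35=15960; k=4: 855+0+3·5·35=1380 → min 1380 | A₄..A₆: k=4: 0+2100+57·5·12=5520; k=5: 9975+0+57·35·12=33915 → min 5520.
Length 4: A₁..A₄: k=1: 0+1035+10·12·5=1635; k=2: 360+855+10·3·5=1365; k=3: 2070+0+10·57·5=4920 → min 1365 | A₂..A₅: k=2: 0+1380+12·3·35=2640; k=3: 2052+9975+12·57·35=35967; k=4: 1035+0+12·5·35=3135 → min 2640 | A₃..A₆: k=3: 0+5520+3·57·12=7572; k=4: 855+2100+3·5·12=3135; k=5: 1380+0+3·35·12=2640 → min 2640.
Length 5: A₁..A₅: k=1: 0+2640+10·12·35=6840; k=2: 360+1380+10·3·35=2790; k=3: 2070+9975+10·57·35=31995; k=4: 1365+0+10·5·35=3115 → min 2790 | A₂..A₆: k=2: 0+2640+12·3·12=3072; k=3: 2052+5520+12·57·12=15780; k=4: 1035+2100+12·5·12=3855; k=5: 2640+0+12·35·12=7680 → min 3072.
Length 6: A₁..A₆: k=1: 0+3072+10·12·12=4512; k=2: 360+2640+10·3·12=3360; k=3: 2070+5520+10·57·12=14430; k=4: 1365+2100+10·5·12=4065; k=5: 2790+0+10·35·12=6990 → min 3360.
Optimal order: ((A₁·A₂)·(((A₃·A₄)·A₅)·A₆)) with cost 3360.

3360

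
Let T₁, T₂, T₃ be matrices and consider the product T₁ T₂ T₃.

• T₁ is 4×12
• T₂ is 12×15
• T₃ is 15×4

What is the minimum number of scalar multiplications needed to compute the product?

912

Order (T₁ (T₂ T₃)): (T₂ T₃): 12×15 by 15×4 → 12×4, cost 12·15·4 = 720; (T₁ (T₂ T₃)): 4×12 by 12×4 → 4×4, cost 4·12·4 = 192; cumulative 912. Total 912.
Order ((T₁ T₂) T₃): (T₁ T₂): 4×12 by 12×15 → 4×15, cost 4·12·15 = 720; ((T₁ T₂) T₃): 4×15 by 15×4 → 4×4, cost 4·15·4 = 240; cumulative 960. Total 960.
Minimum: 912.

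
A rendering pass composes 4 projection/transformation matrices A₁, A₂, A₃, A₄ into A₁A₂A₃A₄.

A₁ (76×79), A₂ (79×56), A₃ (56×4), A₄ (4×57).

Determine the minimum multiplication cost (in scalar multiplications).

Adjacent pairs: A₁A₂ = 76·79·56 = 336224; A₂A₃ = 79·56·4 = 17696; A₃A₄ = 56·4·57 = 12768.
Length 3: A₁..A₃: k=1: 0+17696+76·79·4=41712; k=2: 336224+0+76·56·4=353248 → min 41712 | A₂..A₄: k=2: 0+12768+79·56·57=264936; k=3: 17696+0+79·4·57=35708 → min 35708.
Length 4: A₁..A₄: k=1: 0+35708+76·79·57=377936; k=2: 336224+12768+76·56·57=591584; k=3: 41712+0+76·4·57=59040 → min 59040.
Optimal order: ((A₁(A₂A₃))A₄) with cost 59040.

59040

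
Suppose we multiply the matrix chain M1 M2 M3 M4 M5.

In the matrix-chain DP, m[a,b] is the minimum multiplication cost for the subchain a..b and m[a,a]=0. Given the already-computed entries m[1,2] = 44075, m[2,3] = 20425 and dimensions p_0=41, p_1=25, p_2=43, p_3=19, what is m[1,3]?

m[1,3] = min over k∈[1,2] of m[1,k]+m[k+1,3]+p_{0}·p_k·p_{3}.
k=1: 0 + 20425 + 41·25·19 = 39900; k=2: 44075 + 0 + 41·43·19 = 77572.
Minimum: 39900 at k=1.

39900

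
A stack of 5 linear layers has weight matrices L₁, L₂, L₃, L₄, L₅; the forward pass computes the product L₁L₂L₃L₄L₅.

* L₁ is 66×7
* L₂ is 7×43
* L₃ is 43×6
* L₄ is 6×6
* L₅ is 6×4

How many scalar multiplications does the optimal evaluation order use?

3966

Adjacent pairs: L₁L₂ = 66·7·43 = 19866; L₂L₃ = 7·43·6 = 1806; L₃L₄ = 43·6·6 = 1548; L₄L₅ = 6·6·4 = 144.
Length 3: L₁..L₃: k=1: 0+1806+66·7·6=4578; k=2: 19866+0+66·43·6=36894 → min 4578 | L₂..L₄: k=2: 0+1548+7·43·6=3354; k=3: 1806+0+7·6·6=2058 → min 2058 | L₃..L₅: k=3: 0+144+43·6·4=1176; k=4: 1548+0+43·6·4=2580 → min 1176.
Length 4: L₁..L₄: k=1: 0+2058+66·7·6=4830; k=2: 19866+1548+66·43·6=38442; k=3: 4578+0+66·6·6=6954 → min 4830 | L₂..L₅: k=2: 0+1176+7·43·4=2380; k=3: 1806+144+7·6·4=2118; k=4: 2058+0+7·6·4=2226 → min 2118.
Length 5: L₁..L₅: k=1: 0+2118+66·7·4=3966; k=2: 19866+1176+66·43·4=32394; k=3: 4578+144+66·6·4=6306; k=4: 4830+0+66·6·4=6414 → min 3966.
Optimal order: (L₁((L₂L₃)(L₄L₅))) with cost 3966.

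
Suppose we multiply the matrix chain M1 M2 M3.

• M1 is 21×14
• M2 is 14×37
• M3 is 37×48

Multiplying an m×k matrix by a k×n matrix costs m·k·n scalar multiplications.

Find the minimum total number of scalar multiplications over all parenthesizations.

38976

Order (M1 (M2 M3)): (M2 M3): 14×37 by 37×48 → 14×48, cost 14·37·48 = 24864; (M1 (M2 M3)): 21×14 by 14×48 → 21×48, cost 21·14·48 = 14112; cumulative 38976. Total 38976.
Order ((M1 M2) M3): (M1 M2): 21×14 by 14×37 → 21×37, cost 21·14·37 = 10878; ((M1 M2) M3): 21×37 by 37×48 → 21×48, cost 21·37·48 = 37296; cumulative 48174. Total 48174.
Minimum: 38976.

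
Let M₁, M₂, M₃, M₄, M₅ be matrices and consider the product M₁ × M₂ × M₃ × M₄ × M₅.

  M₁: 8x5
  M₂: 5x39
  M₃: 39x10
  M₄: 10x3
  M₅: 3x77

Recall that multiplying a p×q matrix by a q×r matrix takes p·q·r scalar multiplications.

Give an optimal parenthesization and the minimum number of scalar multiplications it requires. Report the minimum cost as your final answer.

Adjacent pairs: M₁M₂ = 8·5·39 = 1560; M₂M₃ = 5·39·10 = 1950; M₃M₄ = 39·10·3 = 1170; M₄M₅ = 10·3·77 = 2310.
Length 3: M₁..M₃: k=1: 0+1950+8·5·10=2350; k=2: 1560+0+8·39·10=4680 → min 2350 | M₂..M₄: k=2: 0+1170+5·39·3=1755; k=3: 1950+0+5·10·3=2100 → min 1755 | M₃..M₅: k=3: 0+2310+39·10·77=32340; k=4: 1170+0+39·3·77=10179 → min 10179.
Length 4: M₁..M₄: k=1: 0+1755+8·5·3=1875; k=2: 1560+1170+8·39·3=3666; k=3: 2350+0+8·10·3=2590 → min 1875 | M₂..M₅: k=2: 0+10179+5·39·77=25194; k=3: 1950+2310+5·10·77=8110; k=4: 1755+0+5·3·77=2910 → min 2910.
Length 5: M₁..M₅: k=1: 0+2910+8·5·77=5990; k=2: 1560+10179+8·39·77=35763; k=3: 2350+2310+8·10·77=10820; k=4: 1875+0+8·3·77=3723 → min 3723.
Optimal parenthesization: ((M₁ × (M₂ × (M₃ × M₄))) × M₅) with cost 3723.

3723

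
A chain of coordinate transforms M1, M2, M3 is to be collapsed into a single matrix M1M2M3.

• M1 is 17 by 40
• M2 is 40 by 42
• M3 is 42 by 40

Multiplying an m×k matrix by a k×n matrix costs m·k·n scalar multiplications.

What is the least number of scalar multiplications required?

57120

Order (M1(M2M3)): (M2M3): 40×42 by 42×40 → 40×40, cost 40·42·40 = 67200; (M1(M2M3)): 17×40 by 40×40 → 17×40, cost 17·40·40 = 27200; cumulative 94400. Total 94400.
Order ((M1M2)M3): (M1M2): 17×40 by 40×42 → 17×42, cost 17·40·42 = 28560; ((M1M2)M3): 17×42 by 42×40 → 17×40, cost 17·42·40 = 28560; cumulative 57120. Total 57120.
Minimum: 57120.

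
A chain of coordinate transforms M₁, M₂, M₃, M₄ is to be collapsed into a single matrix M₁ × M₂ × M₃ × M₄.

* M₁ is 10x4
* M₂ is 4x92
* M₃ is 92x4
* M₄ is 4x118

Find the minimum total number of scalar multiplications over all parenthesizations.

Adjacent pairs: M₁M₂ = 10·4·92 = 3680; M₂M₃ = 4·92·4 = 1472; M₃M₄ = 92·4·118 = 43424.
Length 3: M₁..M₃: k=1: 0+1472+10·4·4=1632; k=2: 3680+0+10·92·4=7360 → min 1632 | M₂..M₄: k=2: 0+43424+4·92·118=86848; k=3: 1472+0+4·4·118=3360 → min 3360.
Length 4: M₁..M₄: k=1: 0+3360+10·4·118=8080; k=2: 3680+43424+10·92·118=155664; k=3: 1632+0+10·4·118=6352 → min 6352.
Optimal order: ((M₁ × (M₂ × M₃)) × M₄) with cost 6352.

6352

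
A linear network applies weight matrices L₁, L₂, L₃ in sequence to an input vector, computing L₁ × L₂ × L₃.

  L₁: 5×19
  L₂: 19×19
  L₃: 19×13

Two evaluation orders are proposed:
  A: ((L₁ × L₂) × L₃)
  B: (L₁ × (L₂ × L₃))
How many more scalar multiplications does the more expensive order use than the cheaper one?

Order A = ((L₁ × L₂) × L₃): (L₁ × L₂): 5×19 by 19×19 → 5×19, cost 5·19·19 = 1805; ((L₁ × L₂) × L₃): 5×19 by 19×13 → 5×13, cost 5·19·13 = 1235; cumulative 3040. Total 3040.
Order B = (L₁ × (L₂ × L₃)): (L₂ × L₃): 19×19 by 19×13 → 19×13, cost 19·19·13 = 4693; (L₁ × (L₂ × L₃)): 5×19 by 19×13 → 5×13, cost 5·19·13 = 1235; cumulative 5928. Total 5928.
Difference: |3040 − 5928| = 2888.

2888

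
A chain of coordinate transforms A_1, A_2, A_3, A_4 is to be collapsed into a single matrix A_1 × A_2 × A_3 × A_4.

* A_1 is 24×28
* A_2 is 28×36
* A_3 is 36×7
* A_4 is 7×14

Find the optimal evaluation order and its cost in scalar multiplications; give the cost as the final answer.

14112

Adjacent pairs: A_1A_2 = 24·28·36 = 24192; A_2A_3 = 28·36·7 = 7056; A_3A_4 = 36·7·14 = 3528.
Length 3: A_1..A_3: k=1: 0+7056+24·28·7=11760; k=2: 24192+0+24·36·7=30240 → min 11760 | A_2..A_4: k=2: 0+3528+28·36·14=17640; k=3: 7056+0+28·7·14=9800 → min 9800.
Length 4: A_1..A_4: k=1: 0+9800+24·28·14=19208; k=2: 24192+3528+24·36·14=39816; k=3: 11760+0+24·7·14=14112 → min 14112.
Optimal parenthesization: ((A_1 × (A_2 × A_3)) × A_4) with cost 14112.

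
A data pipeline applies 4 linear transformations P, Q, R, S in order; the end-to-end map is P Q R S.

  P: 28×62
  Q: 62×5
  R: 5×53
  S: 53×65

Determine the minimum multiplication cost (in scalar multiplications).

35005

Adjacent pairs: PQ = 28·62·5 = 8680; QR = 62·5·53 = 16430; RS = 5·53·65 = 17225.
Length 3: P..R: k=1: 0+16430+28·62·53=108438; k=2: 8680+0+28·5·53=16100 → min 16100 | Q..S: k=2: 0+17225+62·5·65=37375; k=3: 16430+0+62·53·65=230020 → min 37375.
Length 4: P..S: k=1: 0+37375+28·62·65=150215; k=2: 8680+17225+28·5·65=35005; k=3: 16100+0+28·53·65=112560 → min 35005.
Optimal order: ((P Q) (R S)) with cost 35005.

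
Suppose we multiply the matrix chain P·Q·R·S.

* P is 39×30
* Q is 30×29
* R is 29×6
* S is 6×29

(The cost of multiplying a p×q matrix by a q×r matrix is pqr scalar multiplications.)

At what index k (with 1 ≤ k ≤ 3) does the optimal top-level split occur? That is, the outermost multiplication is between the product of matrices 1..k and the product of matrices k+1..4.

3

Adjacent pairs: PQ = 39·30·29 = 33930; QR = 30·29·6 = 5220; RS = 29·6·29 = 5046.
Length 3: P..R: k=1: 0+5220+39·30·6=12240; k=2: 33930+0+39·29·6=40716 → min 12240 | Q..S: k=2: 0+5046+30·29·29=30276; k=3: 5220+0+30·6·29=10440 → min 10440.
Top-level splits: k=1: (P..P)·(Q..S) → 0+10440+39·30·29 = 44370; k=2: (P..Q)·(R..S) → 33930+5046+39·29·29 = 71775; k=3: (P..R)·(S..S) → 12240+0+39·6·29 = 19026.
Best split is after R, i.e. k = 3.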